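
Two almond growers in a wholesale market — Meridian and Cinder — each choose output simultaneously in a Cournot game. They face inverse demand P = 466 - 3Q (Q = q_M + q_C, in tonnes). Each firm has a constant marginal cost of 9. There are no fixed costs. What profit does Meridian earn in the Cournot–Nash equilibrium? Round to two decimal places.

A representative firm's profit is π_i = q_i(466 - 3Q) - 9q_i.
Setting ∂π_i/∂q_i = 0 with rivals' quantities fixed: 457 - 6q_i - 3q_j = 0.
With identical firms every q_j equals q_i, so q_j = q_i and 457 = 9q_i, giving q_i = 457/9.
Price P = 466 - 3·(914/9) = 484/3.
Meridian's profit: (484/3 - 9)·(457/9) = 7735.1481.

7735.15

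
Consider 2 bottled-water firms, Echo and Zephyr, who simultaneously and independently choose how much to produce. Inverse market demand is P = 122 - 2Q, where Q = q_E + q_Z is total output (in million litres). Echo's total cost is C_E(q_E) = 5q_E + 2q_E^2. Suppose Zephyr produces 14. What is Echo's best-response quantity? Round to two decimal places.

11.13

With the rival's output fixed at 14, Echo's profit is π_E = (122 - 2·14 - 2q_E)q_E - (5q_E + 2q_E²) = (94 - 2q_E)q_E - (5q_E + 2q_E²).
∂π_E/∂q_E = 89 - 8q_E = 0, so q_E = 89/8.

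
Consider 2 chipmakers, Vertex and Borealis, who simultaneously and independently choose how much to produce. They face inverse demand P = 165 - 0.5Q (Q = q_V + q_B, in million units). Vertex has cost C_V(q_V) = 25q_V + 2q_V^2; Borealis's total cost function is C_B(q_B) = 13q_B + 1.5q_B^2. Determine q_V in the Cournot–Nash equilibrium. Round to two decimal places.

24.51

Vertex's profit: π_V = (165 - 0.5Q)q_V - (25q_V + 2q_V²). Setting ∂π_V/∂q_V = 0: 140 - 5q_V - (1/2)(q_B) = 0.
Borealis's first-order condition: 152 - 4q_B - (1/2)(q_V) = 0.
So q_V = (140 - (1/2)q_B)/5 and q_B = (152 - (1/2)q_V)/4.
Substituting one into the other gives q_V = 1936/79 and q_B = 34.9367.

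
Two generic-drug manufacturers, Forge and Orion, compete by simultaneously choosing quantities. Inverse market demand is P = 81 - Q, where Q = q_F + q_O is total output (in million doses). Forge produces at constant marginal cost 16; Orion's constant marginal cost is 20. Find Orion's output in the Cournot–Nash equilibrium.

Forge's profit: π_F = (81 - Q)q_F - (16q_F). Setting ∂π_F/∂q_F = 0: 65 - 2q_F - (q_O) = 0.
Orion's profit: π_O = (81 - Q)q_O - (20q_O). Setting ∂π_O/∂q_O = 0: 61 - 2q_O - (q_F) = 0.
Best responses: q_F = (65 - q_O)/2, q_O = (61 - q_F)/2.
Substituting one into the other gives q_F = 23 and q_O = 19.

19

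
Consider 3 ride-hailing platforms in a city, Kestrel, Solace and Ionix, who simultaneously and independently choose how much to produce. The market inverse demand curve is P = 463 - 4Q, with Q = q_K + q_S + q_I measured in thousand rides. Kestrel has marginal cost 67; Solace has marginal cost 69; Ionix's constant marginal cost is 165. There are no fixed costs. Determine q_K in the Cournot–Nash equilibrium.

Kestrel's profit: π_K = (463 - 4Q)q_K - (67q_K). Setting ∂π_K/∂q_K = 0: 396 - 8q_K - 4(q_S + q_I) = 0.
Solace's first-order condition: 394 - 8q_S - 4(q_K + q_I) = 0.
Ionix's first-order condition: 298 - 8q_I - 4(q_K + q_S) = 0.
Adding the 3 conditions: 1088 − 8Q − 8Q = 0, i.e. Q = 68.
Back-substituting: q_K = (396 − 272)/4 = 31, q_S = (394 − 272)/4 = 61/2, q_I = (298 − 272)/4 = 13/2.

31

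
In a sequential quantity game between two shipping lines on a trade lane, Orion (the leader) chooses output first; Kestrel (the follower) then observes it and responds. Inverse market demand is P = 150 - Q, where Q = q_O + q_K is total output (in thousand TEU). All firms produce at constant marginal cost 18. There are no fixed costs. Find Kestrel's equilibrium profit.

1089

Solve by backward induction. Given q_O, the follower Kestrel maximises π_K = (150 - q_O - q_K)q_K - 18q_K.
Follower FOC: 132 - q_O - 2q_K = 0, so q_K(q_O) = (132 - q_O)/2.
The leader anticipates this reaction. Substituting into P = 150 - Q gives P = 84 - (1/2)q_O, so π_O = (84 - (1/2)q_O)q_O - 18q_O.
Leader FOC: 66 - q_O = 0, so q_O = 66.
Then q_K = (132 - 66)/2 = 33.
Price P = 150 - 99 = 51.
Kestrel's profit: (51 - 18)·33 = 1089.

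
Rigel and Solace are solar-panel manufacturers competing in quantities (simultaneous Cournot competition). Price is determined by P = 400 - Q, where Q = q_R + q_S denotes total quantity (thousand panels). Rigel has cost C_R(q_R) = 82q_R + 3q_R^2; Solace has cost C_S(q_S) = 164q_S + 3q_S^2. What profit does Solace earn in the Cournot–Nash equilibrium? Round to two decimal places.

2484.15

Rigel's profit: π_R = (400 - Q)q_R - (82q_R + 3q_R²). Setting ∂π_R/∂q_R = 0: 318 - 8q_R - (q_S) = 0.
Solace's first-order condition: 236 - 8q_S - (q_R) = 0.
Rearranging gives the reaction functions q_R = (318 - q_S)/8 and q_S = (236 - q_R)/8.
Solving the pair: q_R = 36.6349, q_S = 1570/63.
Price P = 400 - 554/9 = 338.4444.
Solace's profit: 338.4444·(1570/63) - 164·(1570/63) - 3(1570/63)² = 2484.1522.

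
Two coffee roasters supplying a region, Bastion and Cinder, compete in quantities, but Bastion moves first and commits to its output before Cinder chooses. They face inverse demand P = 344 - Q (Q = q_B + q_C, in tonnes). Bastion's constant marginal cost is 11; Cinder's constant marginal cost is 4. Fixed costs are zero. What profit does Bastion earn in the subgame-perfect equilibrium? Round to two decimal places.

The follower Cinder best-responds to any q_B: π_C = (344 - Q)q_C - 4q_C.
Setting the follower's marginal profit to zero, 340 - q_B - 2q_C = 0, i.e. q_C = (340 - q_B)/2.
Bastion substitutes q_C(q_B) into its own profit: π_B = q_B(344 - q_B - (340 - q_B)/2) - 11q_B = (174 - (1/2)q_B)q_B - 11q_B.
Leader FOC: 163 - q_B = 0, so q_B = 163.
Then q_C = (340 - 163)/2 = 177/2.
Price P = 344 - 503/2 = 185/2.
Bastion's profit: (185/2 - 11)·163 = 13284.5000.

13284.50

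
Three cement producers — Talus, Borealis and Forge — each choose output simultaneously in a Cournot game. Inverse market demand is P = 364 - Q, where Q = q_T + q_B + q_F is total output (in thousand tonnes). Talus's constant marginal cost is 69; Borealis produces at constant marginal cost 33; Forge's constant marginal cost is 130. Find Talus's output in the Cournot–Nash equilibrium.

80

Talus's profit: π_T = (364 - Q)q_T - (69q_T). Setting ∂π_T/∂q_T = 0: 295 - 2q_T - (q_B + q_F) = 0.
Borealis's profit: π_B = (364 - Q)q_B - (33q_B). Setting ∂π_B/∂q_B = 0: 331 - 2q_B - (q_T + q_F) = 0.
Forge's first-order condition: 234 - 2q_F - (q_T + q_B) = 0.
Adding the 3 first-order conditions: 860 − 4Q = 0, so Q = 215.
Back-substituting: q_T = (295 − 215) = 80, q_B = (331 − 215) = 116, q_F = (234 − 215) = 19.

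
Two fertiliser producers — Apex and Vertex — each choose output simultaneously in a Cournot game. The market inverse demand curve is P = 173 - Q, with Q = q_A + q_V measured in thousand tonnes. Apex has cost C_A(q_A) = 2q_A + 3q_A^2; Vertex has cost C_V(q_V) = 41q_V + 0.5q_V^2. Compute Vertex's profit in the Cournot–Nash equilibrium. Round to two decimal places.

Apex's profit: π_A = (173 - Q)q_A - (2q_A + 3q_A²). Setting ∂π_A/∂q_A = 0: 171 - 8q_A - (q_V) = 0.
Vertex's profit: π_V = (173 - Q)q_V - (41q_V + (1/2)q_V²). Setting ∂π_V/∂q_V = 0: 132 - 3q_V - (q_A) = 0.
Rearranging gives the reaction functions q_A = (171 - q_V)/8 and q_V = (132 - q_A)/3.
Solving the pair: q_A = 381/23, q_V = 885/23.
Price P = 173 - 1266/23 = 117.9565.
Vertex's profit: 117.9565·(885/23) - 41·(885/23) - (1/2)(885/23)² = 2220.8648.

2220.86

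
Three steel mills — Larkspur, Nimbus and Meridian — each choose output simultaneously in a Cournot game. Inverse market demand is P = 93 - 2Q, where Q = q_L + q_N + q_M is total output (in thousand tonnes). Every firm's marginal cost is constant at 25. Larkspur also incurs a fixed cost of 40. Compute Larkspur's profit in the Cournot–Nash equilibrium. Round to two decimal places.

A representative firm's profit is π_i = q_i(93 - 2Q) - 25q_i.
First-order condition (treating rivals' output as given): 68 - 4q_i - 2·Σ_{j≠i} q_j = 0.
By symmetry each firm produces the same amount; substituting Σ_{j≠i} q_j = 2q_i yields q_i = 68/8 = 17/2.
Price P = 93 - 2·(51/2) = 42.
Larkspur's profit: (42 - 25)·(17/2) - 40 = 209/2.

104.50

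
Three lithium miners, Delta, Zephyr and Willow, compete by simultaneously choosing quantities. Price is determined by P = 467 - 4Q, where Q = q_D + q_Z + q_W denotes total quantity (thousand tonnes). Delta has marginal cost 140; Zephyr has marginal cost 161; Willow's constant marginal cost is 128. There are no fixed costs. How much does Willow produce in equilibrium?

Delta's profit: π_D = (467 - 4Q)q_D - (140q_D). Setting ∂π_D/∂q_D = 0: 327 - 8q_D - 4(q_Z + q_W) = 0.
Zephyr's profit: π_Z = (467 - 4Q)q_Z - (161q_Z). Setting ∂π_Z/∂q_Z = 0: 306 - 8q_Z - 4(q_D + q_W) = 0.
Willow's first-order condition: 339 - 8q_W - 4(q_D + q_Z) = 0.
Summing all 3 equations gives 972 − 16Q = 0, hence Q = 243/4.
Back-substituting: q_D = (327 − 243)/4 = 21, q_Z = (306 − 243)/4 = 63/4, q_W = (339 − 243)/4 = 24.

24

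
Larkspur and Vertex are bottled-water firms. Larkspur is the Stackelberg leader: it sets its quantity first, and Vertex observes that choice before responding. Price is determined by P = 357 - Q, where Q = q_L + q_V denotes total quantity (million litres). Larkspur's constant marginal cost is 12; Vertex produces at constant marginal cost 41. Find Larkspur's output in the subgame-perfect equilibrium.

187

Solve by backward induction. Given q_L, the follower Vertex maximises π_V = (357 - q_L - q_V)q_V - 41q_V.
∂π_V/∂q_V = 316 - q_L - 2q_V = 0 gives the reaction function q_V = (316 - q_L)/2.
The leader anticipates this reaction. Substituting into P = 357 - Q gives P = 199 - (1/2)q_L, so π_L = (199 - (1/2)q_L)q_L - 12q_L.
Leader FOC: 187 - q_L = 0, so q_L = 187.
Then q_V = (316 - 187)/2 = 129/2.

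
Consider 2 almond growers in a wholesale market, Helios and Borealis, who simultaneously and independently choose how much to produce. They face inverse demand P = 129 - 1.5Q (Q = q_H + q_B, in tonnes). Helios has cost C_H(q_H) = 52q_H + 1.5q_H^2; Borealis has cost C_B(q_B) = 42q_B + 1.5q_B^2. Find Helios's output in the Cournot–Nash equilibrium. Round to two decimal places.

9.82

Helios's profit: π_H = (129 - 1.5Q)q_H - (52q_H + (3/2)q_H²). Setting ∂π_H/∂q_H = 0: 77 - 6q_H - (3/2)(q_B) = 0.
Borealis's profit: π_B = (129 - 1.5Q)q_B - (42q_B + (3/2)q_B²). Setting ∂π_B/∂q_B = 0: 87 - 6q_B - (3/2)(q_H) = 0.
So q_H = (77 - (3/2)q_B)/6 and q_B = (87 - (3/2)q_H)/6.
Substituting one into the other gives q_H = 442/45 and q_B = 542/45.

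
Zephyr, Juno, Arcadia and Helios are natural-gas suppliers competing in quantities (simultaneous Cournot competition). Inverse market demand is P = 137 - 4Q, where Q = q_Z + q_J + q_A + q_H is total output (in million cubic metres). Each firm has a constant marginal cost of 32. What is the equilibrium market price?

Each firm earns π_i = (137 - 4Q)q_i - 32q_i.
First-order condition (treating rivals' output as given): 105 - 8q_i - 4·Σ_{j≠i} q_j = 0.
By symmetry each firm produces the same amount; substituting Σ_{j≠i} q_j = 3q_i yields q_i = 105/20 = 21/4.
Total output Q = 21, so price P = 137 - 4·21 = 53.

53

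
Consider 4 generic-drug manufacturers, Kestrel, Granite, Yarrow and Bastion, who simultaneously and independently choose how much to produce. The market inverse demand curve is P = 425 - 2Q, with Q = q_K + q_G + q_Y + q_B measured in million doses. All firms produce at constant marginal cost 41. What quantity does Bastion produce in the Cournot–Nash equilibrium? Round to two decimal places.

38.40

Each firm earns π_i = (425 - 2Q)q_i - 41q_i.
Setting ∂π_i/∂q_i = 0 with rivals' quantities fixed: 384 - 4q_i - 2·Σ_{j≠i} q_j = 0.
With identical firms every q_j equals q_i, so Σ_{j≠i} q_j = 3q_i and 384 = 10q_i, giving q_i = 192/5.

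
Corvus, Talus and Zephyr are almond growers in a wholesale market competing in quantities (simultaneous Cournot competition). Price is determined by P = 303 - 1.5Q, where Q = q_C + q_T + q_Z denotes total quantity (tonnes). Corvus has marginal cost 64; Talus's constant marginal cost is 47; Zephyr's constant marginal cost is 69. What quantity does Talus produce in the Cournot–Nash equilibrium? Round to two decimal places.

49.17

Corvus's profit: π_C = (303 - 1.5Q)q_C - (64q_C). Setting ∂π_C/∂q_C = 0: 239 - 3q_C - (3/2)(q_T + q_Z) = 0.
Talus's first-order condition: 256 - 3q_T - (3/2)(q_C + q_Z) = 0.
Zephyr's first-order condition: 234 - 3q_Z - (3/2)(q_C + q_T) = 0.
Summing all 3 equations gives 729 − 6Q = 0, hence Q = 243/2.
Back-substituting: q_C = (239 − 729/4)/(3/2) = 227/6, q_T = (256 − 729/4)/(3/2) = 295/6, q_Z = (234 − 729/4)/(3/2) = 69/2.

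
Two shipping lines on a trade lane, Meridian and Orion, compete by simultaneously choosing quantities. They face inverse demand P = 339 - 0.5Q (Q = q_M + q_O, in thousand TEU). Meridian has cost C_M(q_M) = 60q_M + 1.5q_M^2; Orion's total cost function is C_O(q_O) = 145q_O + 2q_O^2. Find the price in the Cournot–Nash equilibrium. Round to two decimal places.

290.03

Meridian's profit: π_M = (339 - 0.5Q)q_M - (60q_M + (3/2)q_M²). Setting ∂π_M/∂q_M = 0: 279 - 4q_M - (1/2)(q_O) = 0.
Orion's profit: π_O = (339 - 0.5Q)q_O - (145q_O + 2q_O²). Setting ∂π_O/∂q_O = 0: 194 - 5q_O - (1/2)(q_M) = 0.
So q_M = (279 - (1/2)q_O)/4 and q_O = (194 - (1/2)q_M)/5.
Solving the pair: q_M = 65.7215, q_O = 32.2278.
Total output Q = 97.9494, so price P = 339 - (1/2)·97.9494 = 290.0253.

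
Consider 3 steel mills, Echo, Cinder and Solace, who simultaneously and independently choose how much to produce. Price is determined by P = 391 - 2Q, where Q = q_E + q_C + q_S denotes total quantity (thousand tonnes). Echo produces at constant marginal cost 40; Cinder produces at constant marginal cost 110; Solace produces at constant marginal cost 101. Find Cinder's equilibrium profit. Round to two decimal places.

Echo's profit: π_E = (391 - 2Q)q_E - (40q_E). Setting ∂π_E/∂q_E = 0: 351 - 4q_E - 2(q_C + q_S) = 0.
Cinder's first-order condition: 281 - 4q_C - 2(q_E + q_S) = 0.
Solace's profit: π_S = (391 - 2Q)q_S - (101q_S). Setting ∂π_S/∂q_S = 0: 290 - 4q_S - 2(q_E + q_C) = 0.
Summing all 3 equations gives 922 − 8Q = 0, hence Q = 461/4.
Back-substituting: q_E = (351 − 461/2)/2 = 241/4, q_C = (281 − 461/2)/2 = 101/4, q_S = (290 − 461/2)/2 = 119/4.
Price P = 391 - 2·(461/4) = 321/2.
Cinder's profit: (321/2 - 110)·(101/4) = 1275.1250.

1275.13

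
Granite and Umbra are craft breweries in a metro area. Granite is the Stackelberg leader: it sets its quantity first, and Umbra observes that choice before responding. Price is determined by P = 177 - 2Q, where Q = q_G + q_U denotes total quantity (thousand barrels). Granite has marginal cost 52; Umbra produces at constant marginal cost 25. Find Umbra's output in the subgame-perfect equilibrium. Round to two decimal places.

25.75

Solve by backward induction. Given q_G, the follower Umbra maximises π_U = (177 - 2q_G - 2q_U)q_U - 25q_U.
Setting the follower's marginal profit to zero, 152 - 2q_G - 4q_U = 0, i.e. q_U = (152 - 2q_G)/4.
The leader anticipates this reaction. Substituting into P = 177 - 2Q gives P = 101 - q_G, so π_G = (101 - q_G)q_G - 52q_G.
Maximising: ∂π_G/∂q_G = 49 - 2q_G = 0, giving q_G = 49/2.
Then q_U = (152 - 2·(49/2))/4 = 103/4.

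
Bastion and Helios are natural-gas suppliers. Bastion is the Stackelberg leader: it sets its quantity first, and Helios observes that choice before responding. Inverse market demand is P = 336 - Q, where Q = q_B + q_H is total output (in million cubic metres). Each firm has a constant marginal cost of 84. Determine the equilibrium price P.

Solve by backward induction. Given q_B, the follower Helios maximises π_H = (336 - q_B - q_H)q_H - 84q_H.
∂π_H/∂q_H = 252 - q_B - 2q_H = 0 gives the reaction function q_H = (252 - q_B)/2.
Bastion substitutes q_H(q_B) into its own profit: π_B = q_B(336 - q_B - (252 - q_B)/2) - 84q_B = (210 - (1/2)q_B)q_B - 84q_B.
Maximising: ∂π_B/∂q_B = 126 - q_B = 0, giving q_B = 126.
Then q_H = (252 - 126)/2 = 63.
Total output Q = 189, so price P = 336 - 189 = 147.

147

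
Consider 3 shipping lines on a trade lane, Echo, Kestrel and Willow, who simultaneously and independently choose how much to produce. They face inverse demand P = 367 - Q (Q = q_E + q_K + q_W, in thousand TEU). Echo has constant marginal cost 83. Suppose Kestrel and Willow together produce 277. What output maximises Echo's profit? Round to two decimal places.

3.50

With rivals' combined output fixed at 277, Echo's profit is π_E = (367 - 277 - q_E)q_E - (83q_E) = (90 - q_E)q_E - (83q_E).
∂π_E/∂q_E = 7 - 2q_E = 0, so q_E = 7/2.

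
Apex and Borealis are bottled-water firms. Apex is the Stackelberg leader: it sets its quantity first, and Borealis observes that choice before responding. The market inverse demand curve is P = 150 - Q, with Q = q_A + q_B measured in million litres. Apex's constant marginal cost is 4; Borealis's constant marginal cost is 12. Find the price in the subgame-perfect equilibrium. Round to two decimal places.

The follower Borealis best-responds to any q_A: π_B = (150 - Q)q_B - 12q_B.
Follower FOC: 138 - q_A - 2q_B = 0, so q_B(q_A) = (138 - q_A)/2.
The leader anticipates this reaction. Substituting into P = 150 - Q gives P = 81 - (1/2)q_A, so π_A = (81 - (1/2)q_A)q_A - 4q_A.
Leader FOC: 77 - q_A = 0, so q_A = 77.
Then q_B = (138 - 77)/2 = 61/2.
Total output Q = 215/2, so price P = 150 - 215/2 = 85/2.

42.50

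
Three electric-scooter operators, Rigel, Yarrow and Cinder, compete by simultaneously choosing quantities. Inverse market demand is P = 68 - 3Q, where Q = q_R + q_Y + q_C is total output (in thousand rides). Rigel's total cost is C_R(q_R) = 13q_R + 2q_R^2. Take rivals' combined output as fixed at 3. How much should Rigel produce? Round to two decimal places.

4.60

With rivals' combined output fixed at 3, Rigel's profit is π_R = (68 - 3·3 - 3q_R)q_R - (13q_R + 2q_R²) = (59 - 3q_R)q_R - (13q_R + 2q_R²).
∂π_R/∂q_R = 46 - 10q_R = 0, so q_R = 23/5.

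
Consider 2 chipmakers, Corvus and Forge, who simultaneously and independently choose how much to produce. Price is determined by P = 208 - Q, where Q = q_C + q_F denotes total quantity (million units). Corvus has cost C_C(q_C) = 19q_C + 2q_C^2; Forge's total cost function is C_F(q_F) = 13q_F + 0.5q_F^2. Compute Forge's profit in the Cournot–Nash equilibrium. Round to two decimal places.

Corvus's profit: π_C = (208 - Q)q_C - (19q_C + 2q_C²). Setting ∂π_C/∂q_C = 0: 189 - 6q_C - (q_F) = 0.
Forge's first-order condition: 195 - 3q_F - (q_C) = 0.
So q_C = (189 - q_F)/6 and q_F = (195 - q_C)/3.
Substituting one into the other gives q_C = 372/17 and q_F = 981/17.
Price P = 208 - 1353/17 = 128.4118.
Forge's profit: 128.4118·(981/17) - 13·(981/17) - (1/2)(981/17)² = 4994.9533.

4994.95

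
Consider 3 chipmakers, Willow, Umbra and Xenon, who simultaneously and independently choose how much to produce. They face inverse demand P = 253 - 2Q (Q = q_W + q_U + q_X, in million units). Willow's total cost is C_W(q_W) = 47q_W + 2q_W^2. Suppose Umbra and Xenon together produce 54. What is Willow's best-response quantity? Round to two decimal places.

12.25

With rivals' combined output fixed at 54, Willow's profit is π_W = (253 - 2·54 - 2q_W)q_W - (47q_W + 2q_W²) = (145 - 2q_W)q_W - (47q_W + 2q_W²).
∂π_W/∂q_W = 98 - 8q_W = 0, so q_W = 49/4.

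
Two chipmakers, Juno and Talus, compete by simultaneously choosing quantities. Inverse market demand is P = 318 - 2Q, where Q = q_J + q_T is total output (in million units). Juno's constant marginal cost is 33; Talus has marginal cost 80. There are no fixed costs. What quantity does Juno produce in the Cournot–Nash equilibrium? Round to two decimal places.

55.33

Juno's profit: π_J = (318 - 2Q)q_J - (33q_J). Setting ∂π_J/∂q_J = 0: 285 - 4q_J - 2(q_T) = 0.
Talus's first-order condition: 238 - 4q_T - 2(q_J) = 0.
So q_J = (285 - 2q_T)/4 and q_T = (238 - 2q_J)/4.
Solving the pair: q_J = 166/3, q_T = 191/6.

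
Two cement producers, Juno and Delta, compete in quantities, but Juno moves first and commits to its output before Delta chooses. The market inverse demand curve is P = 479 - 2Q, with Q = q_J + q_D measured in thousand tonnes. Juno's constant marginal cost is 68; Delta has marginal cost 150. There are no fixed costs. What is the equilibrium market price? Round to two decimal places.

191.25

The follower Delta best-responds to any q_J: π_D = (479 - 2Q)q_D - 150q_D.
Setting the follower's marginal profit to zero, 329 - 2q_J - 4q_D = 0, i.e. q_D = (329 - 2q_J)/4.
Juno substitutes q_D(q_J) into its own profit: π_J = q_J(479 - 2q_J - (329 - 2q_J)/2) - 68q_J = (629/2 - q_J)q_J - 68q_J.
The leader's first-order condition 493/2 - 2q_J = 0 yields q_J = 493/4.
Then q_D = (329 - 2·(493/4))/4 = 165/8.
Total output Q = 1151/8, so price P = 479 - 2·(1151/8) = 765/4.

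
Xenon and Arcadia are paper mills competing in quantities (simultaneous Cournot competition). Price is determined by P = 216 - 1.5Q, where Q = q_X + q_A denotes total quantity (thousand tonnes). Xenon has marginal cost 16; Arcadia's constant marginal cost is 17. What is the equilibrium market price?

Xenon's profit: π_X = (216 - 1.5Q)q_X - (16q_X). Setting ∂π_X/∂q_X = 0: 200 - 3q_X - (3/2)(q_A) = 0.
Arcadia's profit: π_A = (216 - 1.5Q)q_A - (17q_A). Setting ∂π_A/∂q_A = 0: 199 - 3q_A - (3/2)(q_X) = 0.
Best responses: q_X = (200 - (3/2)q_A)/3, q_A = (199 - (3/2)q_X)/3.
Solving the pair: q_X = 134/3, q_A = 44.
Total output Q = 266/3, so price P = 216 - (3/2)·(266/3) = 83.

83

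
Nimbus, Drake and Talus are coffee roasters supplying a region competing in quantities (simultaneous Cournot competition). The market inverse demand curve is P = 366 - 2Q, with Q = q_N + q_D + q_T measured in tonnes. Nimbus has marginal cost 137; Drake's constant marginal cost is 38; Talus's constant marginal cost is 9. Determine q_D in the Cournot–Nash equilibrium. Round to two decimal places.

49.75

Nimbus's profit: π_N = (366 - 2Q)q_N - (137q_N). Setting ∂π_N/∂q_N = 0: 229 - 4q_N - 2(q_D + q_T) = 0.
Drake's first-order condition: 328 - 4q_D - 2(q_N + q_T) = 0.
Talus's first-order condition: 357 - 4q_T - 2(q_N + q_D) = 0.
Adding the 3 conditions: 914 − 4Q − 4Q = 0, i.e. Q = 457/4.
Back-substituting: q_N = (229 − 457/2)/2 = 1/4, q_D = (328 − 457/2)/2 = 199/4, q_T = (357 − 457/2)/2 = 257/4.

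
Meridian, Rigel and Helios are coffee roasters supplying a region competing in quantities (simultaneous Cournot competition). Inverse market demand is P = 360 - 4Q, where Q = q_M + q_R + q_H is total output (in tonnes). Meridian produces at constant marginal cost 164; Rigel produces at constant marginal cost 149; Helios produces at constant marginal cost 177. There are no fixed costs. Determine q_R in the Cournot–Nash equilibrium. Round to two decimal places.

15.88

Meridian's profit: π_M = (360 - 4Q)q_M - (164q_M). Setting ∂π_M/∂q_M = 0: 196 - 8q_M - 4(q_R + q_H) = 0.
Rigel's profit: π_R = (360 - 4Q)q_R - (149q_R). Setting ∂π_R/∂q_R = 0: 211 - 8q_R - 4(q_M + q_H) = 0.
Helios's profit: π_H = (360 - 4Q)q_H - (177q_H). Setting ∂π_H/∂q_H = 0: 183 - 8q_H - 4(q_M + q_R) = 0.
Summing all 3 equations gives 590 − 16Q = 0, hence Q = 295/8.
Back-substituting: q_M = (196 − 295/2)/4 = 97/8, q_R = (211 − 295/2)/4 = 127/8, q_H = (183 − 295/2)/4 = 71/8.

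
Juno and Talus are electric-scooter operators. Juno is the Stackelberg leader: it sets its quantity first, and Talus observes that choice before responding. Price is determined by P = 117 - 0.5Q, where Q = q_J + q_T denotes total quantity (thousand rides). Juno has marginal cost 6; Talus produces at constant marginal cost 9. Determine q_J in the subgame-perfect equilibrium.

114

Solve by backward induction. Given q_J, the follower Talus maximises π_T = (117 - (1/2)q_J - (1/2)q_T)q_T - 9q_T.
Setting the follower's marginal profit to zero, 108 - (1/2)q_J - q_T = 0, i.e. q_T = (108 - (1/2)q_J).
Juno substitutes q_T(q_J) into its own profit: π_J = q_J(117 - (1/2)q_J - (108 - (1/2)q_J)/2) - 6q_J = (63 - (1/4)q_J)q_J - 6q_J.
Leader FOC: 57 - (1/2)q_J = 0, so q_J = 114.
Then q_T = (108 - (1/2)·114) = 51.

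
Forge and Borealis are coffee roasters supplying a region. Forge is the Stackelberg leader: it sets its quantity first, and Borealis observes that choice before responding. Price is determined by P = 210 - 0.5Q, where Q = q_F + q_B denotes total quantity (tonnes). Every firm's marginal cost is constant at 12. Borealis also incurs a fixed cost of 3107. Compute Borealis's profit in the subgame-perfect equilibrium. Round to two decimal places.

The follower Borealis best-responds to any q_F: π_B = (210 - 0.5Q)q_B - 12q_B.
Setting the follower's marginal profit to zero, 198 - (1/2)q_F - q_B = 0, i.e. q_B = (198 - (1/2)q_F).
The leader anticipates this reaction. Substituting into P = 210 - 0.5Q gives P = 111 - (1/4)q_F, so π_F = (111 - (1/4)q_F)q_F - 12q_F.
Maximising: ∂π_F/∂q_F = 99 - (1/2)q_F = 0, giving q_F = 198.
Then q_B = (198 - (1/2)·198) = 99.
Price P = 210 - (1/2)·297 = 123/2.
Borealis's profit: (123/2 - 12)·99 - 3107 = 1793.5000.

1793.50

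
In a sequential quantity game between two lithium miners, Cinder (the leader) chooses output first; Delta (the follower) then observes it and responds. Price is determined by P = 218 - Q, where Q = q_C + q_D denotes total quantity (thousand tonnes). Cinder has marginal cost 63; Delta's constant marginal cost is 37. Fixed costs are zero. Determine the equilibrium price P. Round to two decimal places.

The follower Delta best-responds to any q_C: π_D = (218 - Q)q_D - 37q_D.
Follower FOC: 181 - q_C - 2q_D = 0, so q_D(q_C) = (181 - q_C)/2.
Cinder substitutes q_D(q_C) into its own profit: π_C = q_C(218 - q_C - (181 - q_C)/2) - 63q_C = (255/2 - (1/2)q_C)q_C - 63q_C.
Maximising: ∂π_C/∂q_C = 129/2 - q_C = 0, giving q_C = 129/2.
Then q_D = (181 - 129/2)/2 = 233/4.
Total output Q = 491/4, so price P = 218 - 491/4 = 381/4.

95.25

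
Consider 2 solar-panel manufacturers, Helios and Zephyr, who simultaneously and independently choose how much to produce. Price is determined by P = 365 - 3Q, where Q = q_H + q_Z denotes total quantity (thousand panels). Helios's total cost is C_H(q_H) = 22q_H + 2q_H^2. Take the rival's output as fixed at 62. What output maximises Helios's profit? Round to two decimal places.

With the rival's output fixed at 62, Helios's profit is π_H = (365 - 3·62 - 3q_H)q_H - (22q_H + 2q_H²) = (179 - 3q_H)q_H - (22q_H + 2q_H²).
∂π_H/∂q_H = 157 - 10q_H = 0, so q_H = 157/10.

15.70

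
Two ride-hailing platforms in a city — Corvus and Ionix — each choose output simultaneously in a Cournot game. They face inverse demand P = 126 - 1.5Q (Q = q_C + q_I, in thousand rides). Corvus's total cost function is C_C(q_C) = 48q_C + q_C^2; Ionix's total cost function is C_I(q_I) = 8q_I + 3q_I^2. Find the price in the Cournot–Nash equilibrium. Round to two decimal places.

Corvus's profit: π_C = (126 - 1.5Q)q_C - (48q_C + q_C²). Setting ∂π_C/∂q_C = 0: 78 - 5q_C - (3/2)(q_I) = 0.
Ionix's first-order condition: 118 - 9q_I - (3/2)(q_C) = 0.
So q_C = (78 - (3/2)q_I)/5 and q_I = (118 - (3/2)q_C)/9.
Solving the pair: q_C = 700/57, q_I = 1892/171.
Total output Q = 23.3450, so price P = 126 - (3/2)·23.3450 = 90.9825.

90.98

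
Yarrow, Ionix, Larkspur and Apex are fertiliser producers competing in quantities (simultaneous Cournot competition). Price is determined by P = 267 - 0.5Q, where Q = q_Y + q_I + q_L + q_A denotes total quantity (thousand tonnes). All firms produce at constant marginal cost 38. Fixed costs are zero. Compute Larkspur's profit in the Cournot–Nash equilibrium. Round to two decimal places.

4195.28

Each firm earns π_i = (267 - 0.5Q)q_i - 38q_i.
Setting ∂π_i/∂q_i = 0 with rivals' quantities fixed: 229 - q_i - (1/2)·Σ_{j≠i} q_j = 0.
By symmetry each firm produces the same amount; substituting Σ_{j≠i} q_j = 3q_i yields q_i = 229/(5/2) = 458/5.
Price P = 267 - (1/2)·(1832/5) = 419/5.
Larkspur's profit: (419/5 - 38)·(458/5) = 4195.2800.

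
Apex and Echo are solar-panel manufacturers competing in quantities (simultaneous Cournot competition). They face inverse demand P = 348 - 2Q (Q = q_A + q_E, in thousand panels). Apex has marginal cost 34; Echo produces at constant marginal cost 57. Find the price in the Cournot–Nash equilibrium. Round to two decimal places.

Apex's profit: π_A = (348 - 2Q)q_A - (34q_A). Setting ∂π_A/∂q_A = 0: 314 - 4q_A - 2(q_E) = 0.
Echo's profit: π_E = (348 - 2Q)q_E - (57q_E). Setting ∂π_E/∂q_E = 0: 291 - 4q_E - 2(q_A) = 0.
Best responses: q_A = (314 - 2q_E)/4, q_E = (291 - 2q_A)/4.
Solving the pair: q_A = 337/6, q_E = 134/3.
Total output Q = 605/6, so price P = 348 - 2·(605/6) = 439/3.

146.33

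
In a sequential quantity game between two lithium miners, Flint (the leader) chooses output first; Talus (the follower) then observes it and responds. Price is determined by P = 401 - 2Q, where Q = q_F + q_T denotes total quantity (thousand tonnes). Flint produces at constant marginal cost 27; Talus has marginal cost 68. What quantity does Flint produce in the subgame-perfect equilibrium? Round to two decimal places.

103.75

Solve by backward induction. Given q_F, the follower Talus maximises π_T = (401 - 2q_F - 2q_T)q_T - 68q_T.
Setting the follower's marginal profit to zero, 333 - 2q_F - 4q_T = 0, i.e. q_T = (333 - 2q_F)/4.
Flint substitutes q_T(q_F) into its own profit: π_F = q_F(401 - 2q_F - (333 - 2q_F)/2) - 27q_F = (469/2 - q_F)q_F - 27q_F.
The leader's first-order condition 415/2 - 2q_F = 0 yields q_F = 415/4.
Then q_T = (333 - 2·(415/4))/4 = 251/8.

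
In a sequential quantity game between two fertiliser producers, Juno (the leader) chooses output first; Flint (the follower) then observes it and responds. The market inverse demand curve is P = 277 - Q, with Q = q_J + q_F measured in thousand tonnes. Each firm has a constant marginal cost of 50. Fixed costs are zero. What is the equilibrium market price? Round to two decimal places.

The follower Flint best-responds to any q_J: π_F = (277 - Q)q_F - 50q_F.
Setting the follower's marginal profit to zero, 227 - q_J - 2q_F = 0, i.e. q_F = (227 - q_J)/2.
The leader anticipates this reaction. Substituting into P = 277 - Q gives P = 327/2 - (1/2)q_J, so π_J = (327/2 - (1/2)q_J)q_J - 50q_J.
Maximising: ∂π_J/∂q_J = 227/2 - q_J = 0, giving q_J = 227/2.
Then q_F = (227 - 227/2)/2 = 227/4.
Total output Q = 681/4, so price P = 277 - 681/4 = 427/4.

106.75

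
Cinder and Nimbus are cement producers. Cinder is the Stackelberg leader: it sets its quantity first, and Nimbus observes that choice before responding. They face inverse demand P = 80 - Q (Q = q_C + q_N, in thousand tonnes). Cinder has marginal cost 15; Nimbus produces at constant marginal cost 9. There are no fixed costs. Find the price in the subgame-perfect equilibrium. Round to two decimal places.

The follower Nimbus best-responds to any q_C: π_N = (80 - Q)q_N - 9q_N.
∂π_N/∂q_N = 71 - q_C - 2q_N = 0 gives the reaction function q_N = (71 - q_C)/2.
Cinder substitutes q_N(q_C) into its own profit: π_C = q_C(80 - q_C - (71 - q_C)/2) - 15q_C = (89/2 - (1/2)q_C)q_C - 15q_C.
Leader FOC: 59/2 - q_C = 0, so q_C = 59/2.
Then q_N = (71 - 59/2)/2 = 83/4.
Total output Q = 201/4, so price P = 80 - 201/4 = 119/4.

29.75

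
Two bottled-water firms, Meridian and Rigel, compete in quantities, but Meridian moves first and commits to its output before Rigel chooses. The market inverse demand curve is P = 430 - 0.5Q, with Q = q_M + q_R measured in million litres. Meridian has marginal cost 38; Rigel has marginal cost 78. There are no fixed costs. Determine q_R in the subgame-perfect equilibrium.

136

The follower Rigel best-responds to any q_M: π_R = (430 - 0.5Q)q_R - 78q_R.
∂π_R/∂q_R = 352 - (1/2)q_M - q_R = 0 gives the reaction function q_R = (352 - (1/2)q_M).
Meridian substitutes q_R(q_M) into its own profit: π_M = q_M(430 - (1/2)q_M - (352 - (1/2)q_M)/2) - 38q_M = (254 - (1/4)q_M)q_M - 38q_M.
Leader FOC: 216 - (1/2)q_M = 0, so q_M = 432.
Then q_R = (352 - (1/2)·432) = 136.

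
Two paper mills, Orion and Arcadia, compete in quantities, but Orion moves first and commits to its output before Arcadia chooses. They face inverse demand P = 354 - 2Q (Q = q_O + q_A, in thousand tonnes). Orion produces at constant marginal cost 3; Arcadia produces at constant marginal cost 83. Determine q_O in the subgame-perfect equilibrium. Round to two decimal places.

107.75

The follower Arcadia best-responds to any q_O: π_A = (354 - 2Q)q_A - 83q_A.
∂π_A/∂q_A = 271 - 2q_O - 4q_A = 0 gives the reaction function q_A = (271 - 2q_O)/4.
Orion substitutes q_A(q_O) into its own profit: π_O = q_O(354 - 2q_O - (271 - 2q_O)/2) - 3q_O = (437/2 - q_O)q_O - 3q_O.
Leader FOC: 431/2 - 2q_O = 0, so q_O = 431/4.
Then q_A = (271 - 2·(431/4))/4 = 111/8.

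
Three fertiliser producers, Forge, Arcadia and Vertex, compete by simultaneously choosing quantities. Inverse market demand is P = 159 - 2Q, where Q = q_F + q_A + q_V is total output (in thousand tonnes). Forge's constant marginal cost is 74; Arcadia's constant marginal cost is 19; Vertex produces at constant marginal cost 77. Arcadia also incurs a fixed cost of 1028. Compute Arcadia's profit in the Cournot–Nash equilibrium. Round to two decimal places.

Forge's profit: π_F = (159 - 2Q)q_F - (74q_F). Setting ∂π_F/∂q_F = 0: 85 - 4q_F - 2(q_A + q_V) = 0.
Arcadia's first-order condition: 140 - 4q_A - 2(q_F + q_V) = 0.
Vertex's profit: π_V = (159 - 2Q)q_V - (77q_V). Setting ∂π_V/∂q_V = 0: 82 - 4q_V - 2(q_F + q_A) = 0.
Adding the 3 conditions: 307 − 4Q − 4Q = 0, i.e. Q = 307/8.
Back-substituting: q_F = (85 − 307/4)/2 = 33/8, q_A = (140 − 307/4)/2 = 253/8, q_V = (82 − 307/4)/2 = 21/8.
Price P = 159 - 2·(307/8) = 329/4.
Arcadia's profit: (329/4 - 19)·(253/8) - 1028 = 972.2813.

972.28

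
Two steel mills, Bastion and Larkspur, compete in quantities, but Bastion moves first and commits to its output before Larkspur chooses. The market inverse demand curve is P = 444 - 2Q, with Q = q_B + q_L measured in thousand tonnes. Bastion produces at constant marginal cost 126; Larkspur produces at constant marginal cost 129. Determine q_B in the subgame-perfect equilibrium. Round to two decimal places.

Solve by backward induction. Given q_B, the follower Larkspur maximises π_L = (444 - 2q_B - 2q_L)q_L - 129q_L.
Follower FOC: 315 - 2q_B - 4q_L = 0, so q_L(q_B) = (315 - 2q_B)/4.
The leader anticipates this reaction. Substituting into P = 444 - 2Q gives P = 573/2 - q_B, so π_B = (573/2 - q_B)q_B - 126q_B.
The leader's first-order condition 321/2 - 2q_B = 0 yields q_B = 321/4.
Then q_L = (315 - 2·(321/4))/4 = 309/8.

80.25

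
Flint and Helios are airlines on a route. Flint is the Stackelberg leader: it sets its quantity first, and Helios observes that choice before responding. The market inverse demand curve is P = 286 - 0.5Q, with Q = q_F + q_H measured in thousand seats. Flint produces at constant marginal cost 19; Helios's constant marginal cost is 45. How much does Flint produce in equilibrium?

Solve by backward induction. Given q_F, the follower Helios maximises π_H = (286 - (1/2)q_F - (1/2)q_H)q_H - 45q_H.
Follower FOC: 241 - (1/2)q_F - q_H = 0, so q_H(q_F) = (241 - (1/2)q_F).
Flint substitutes q_H(q_F) into its own profit: π_F = q_F(286 - (1/2)q_F - (241 - (1/2)q_F)/2) - 19q_F = (331/2 - (1/4)q_F)q_F - 19q_F.
Maximising: ∂π_F/∂q_F = 293/2 - (1/2)q_F = 0, giving q_F = 293.
Then q_H = (241 - (1/2)·293) = 189/2.

293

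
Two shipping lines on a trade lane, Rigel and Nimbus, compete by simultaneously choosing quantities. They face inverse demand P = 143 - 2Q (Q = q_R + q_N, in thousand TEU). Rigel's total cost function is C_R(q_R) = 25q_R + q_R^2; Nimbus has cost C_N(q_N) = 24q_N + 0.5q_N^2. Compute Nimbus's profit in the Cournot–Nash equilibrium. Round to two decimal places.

844.99

Rigel's profit: π_R = (143 - 2Q)q_R - (25q_R + q_R²). Setting ∂π_R/∂q_R = 0: 118 - 6q_R - 2(q_N) = 0.
Nimbus's first-order condition: 119 - 5q_N - 2(q_R) = 0.
So q_R = (118 - 2q_N)/6 and q_N = (119 - 2q_R)/5.
Solving the pair: q_R = 176/13, q_N = 239/13.
Price P = 143 - 2·(415/13) = 1029/13.
Nimbus's profit: (1029/13)·(239/13) - 24·(239/13) - (1/2)(239/13)² = 844.9852.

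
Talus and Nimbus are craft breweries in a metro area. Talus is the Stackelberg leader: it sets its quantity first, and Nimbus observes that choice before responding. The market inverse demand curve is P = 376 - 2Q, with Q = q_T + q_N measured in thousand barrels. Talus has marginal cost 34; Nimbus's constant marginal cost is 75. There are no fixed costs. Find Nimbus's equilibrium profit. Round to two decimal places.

1498.78

Solve by backward induction. Given q_T, the follower Nimbus maximises π_N = (376 - 2q_T - 2q_N)q_N - 75q_N.
∂π_N/∂q_N = 301 - 2q_T - 4q_N = 0 gives the reaction function q_N = (301 - 2q_T)/4.
The leader anticipates this reaction. Substituting into P = 376 - 2Q gives P = 451/2 - q_T, so π_T = (451/2 - q_T)q_T - 34q_T.
The leader's first-order condition 383/2 - 2q_T = 0 yields q_T = 383/4.
Then q_N = (301 - 2·(383/4))/4 = 219/8.
Price P = 376 - 2·(985/8) = 519/4.
Nimbus's profit: (519/4 - 75)·(219/8) = 1498.7813.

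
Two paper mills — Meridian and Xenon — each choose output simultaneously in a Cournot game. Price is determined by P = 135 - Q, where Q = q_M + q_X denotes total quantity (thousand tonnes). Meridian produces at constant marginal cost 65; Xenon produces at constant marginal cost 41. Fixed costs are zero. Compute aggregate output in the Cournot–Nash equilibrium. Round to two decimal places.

Meridian's profit: π_M = (135 - Q)q_M - (65q_M). Setting ∂π_M/∂q_M = 0: 70 - 2q_M - (q_X) = 0.
Xenon's first-order condition: 94 - 2q_X - (q_M) = 0.
So q_M = (70 - q_X)/2 and q_X = (94 - q_M)/2.
Solving the pair: q_M = 46/3, q_X = 118/3.
Total output Q = 46/3 + 118/3 = 164/3.

54.67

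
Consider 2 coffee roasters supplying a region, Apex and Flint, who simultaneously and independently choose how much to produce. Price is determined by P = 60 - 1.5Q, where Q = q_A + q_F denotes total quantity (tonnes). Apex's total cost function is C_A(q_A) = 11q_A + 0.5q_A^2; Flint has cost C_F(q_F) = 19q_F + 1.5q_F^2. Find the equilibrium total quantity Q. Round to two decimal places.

14.85

Apex's profit: π_A = (60 - 1.5Q)q_A - (11q_A + (1/2)q_A²). Setting ∂π_A/∂q_A = 0: 49 - 4q_A - (3/2)(q_F) = 0.
Flint's first-order condition: 41 - 6q_F - (3/2)(q_A) = 0.
Best responses: q_A = (49 - (3/2)q_F)/4, q_F = (41 - (3/2)q_A)/6.
Substituting one into the other gives q_A = 310/29 and q_F = 362/87.
Total output Q = 310/29 + 362/87 = 1292/87.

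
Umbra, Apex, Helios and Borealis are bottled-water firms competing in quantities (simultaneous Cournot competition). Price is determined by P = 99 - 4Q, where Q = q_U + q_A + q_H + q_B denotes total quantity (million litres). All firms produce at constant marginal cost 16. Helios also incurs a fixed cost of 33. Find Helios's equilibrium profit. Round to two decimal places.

Each firm earns π_i = (99 - 4Q)q_i - 16q_i.
Setting ∂π_i/∂q_i = 0 with rivals' quantities fixed: 83 - 8q_i - 4·Σ_{j≠i} q_j = 0.
By symmetry each firm produces the same amount; substituting Σ_{j≠i} q_j = 3q_i yields q_i = 83/20.
Price P = 99 - 4·(83/5) = 163/5.
Helios's profit: (163/5 - 16)·(83/20) - 33 = 35.8900.

35.89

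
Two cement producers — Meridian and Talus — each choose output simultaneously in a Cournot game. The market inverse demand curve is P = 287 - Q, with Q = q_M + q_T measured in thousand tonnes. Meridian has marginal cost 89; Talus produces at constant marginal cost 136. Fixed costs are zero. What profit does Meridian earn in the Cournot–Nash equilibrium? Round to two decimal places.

Meridian's profit: π_M = (287 - Q)q_M - (89q_M). Setting ∂π_M/∂q_M = 0: 198 - 2q_M - (q_T) = 0.
Talus's profit: π_T = (287 - Q)q_T - (136q_T). Setting ∂π_T/∂q_T = 0: 151 - 2q_T - (q_M) = 0.
Rearranging gives the reaction functions q_M = (198 - q_T)/2 and q_T = (151 - q_M)/2.
Solving the pair: q_M = 245/3, q_T = 104/3.
Price P = 287 - 349/3 = 512/3.
Meridian's profit: (512/3 - 89)·(245/3) = 6669.4444.

6669.44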